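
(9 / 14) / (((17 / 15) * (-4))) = -135 / 952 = -0.14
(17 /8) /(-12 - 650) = -17 /5296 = -0.00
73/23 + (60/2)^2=20773/23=903.17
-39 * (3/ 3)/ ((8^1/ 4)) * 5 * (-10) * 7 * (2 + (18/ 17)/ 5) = 256620/ 17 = 15095.29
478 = 478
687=687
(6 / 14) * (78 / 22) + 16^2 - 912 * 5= -331291 / 77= -4302.48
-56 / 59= -0.95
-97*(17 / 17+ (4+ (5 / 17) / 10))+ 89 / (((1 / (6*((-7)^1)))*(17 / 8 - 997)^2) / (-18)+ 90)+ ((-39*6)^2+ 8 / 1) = 1983070261091 / 36536638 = 54276.21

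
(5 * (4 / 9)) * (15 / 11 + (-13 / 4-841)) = -1873.08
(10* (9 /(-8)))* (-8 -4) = 135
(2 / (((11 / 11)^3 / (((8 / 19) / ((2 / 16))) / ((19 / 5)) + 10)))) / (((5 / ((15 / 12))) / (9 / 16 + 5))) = 174885 / 5776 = 30.28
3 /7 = 0.43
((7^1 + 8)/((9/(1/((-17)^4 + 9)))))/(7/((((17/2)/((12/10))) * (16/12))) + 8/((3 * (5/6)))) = 17/3357906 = 0.00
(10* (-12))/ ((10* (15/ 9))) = -36/ 5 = -7.20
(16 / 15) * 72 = 384 / 5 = 76.80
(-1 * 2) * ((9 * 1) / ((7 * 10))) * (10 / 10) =-9 / 35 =-0.26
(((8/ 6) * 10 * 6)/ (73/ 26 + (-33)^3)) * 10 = -20800/ 934289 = -0.02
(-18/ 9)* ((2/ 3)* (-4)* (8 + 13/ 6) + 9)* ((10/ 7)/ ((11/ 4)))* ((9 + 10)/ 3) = 247760/ 2079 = 119.17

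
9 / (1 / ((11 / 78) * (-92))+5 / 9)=40986 / 2179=18.81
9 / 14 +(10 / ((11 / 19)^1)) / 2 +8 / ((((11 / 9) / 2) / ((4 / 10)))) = 11177 / 770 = 14.52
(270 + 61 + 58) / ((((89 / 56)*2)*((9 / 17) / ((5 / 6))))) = 462910 / 2403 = 192.64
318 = 318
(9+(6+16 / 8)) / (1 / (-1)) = -17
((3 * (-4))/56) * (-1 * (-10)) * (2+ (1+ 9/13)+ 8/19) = -8.81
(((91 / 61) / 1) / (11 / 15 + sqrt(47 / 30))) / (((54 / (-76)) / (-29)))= -11031020 / 254187 + 501410*sqrt(1410) / 254187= 30.67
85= 85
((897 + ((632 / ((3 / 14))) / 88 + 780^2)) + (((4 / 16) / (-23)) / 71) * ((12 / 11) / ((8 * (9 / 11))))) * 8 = 262689697037 / 53889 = 4874644.12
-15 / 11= -1.36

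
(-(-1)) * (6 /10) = 0.60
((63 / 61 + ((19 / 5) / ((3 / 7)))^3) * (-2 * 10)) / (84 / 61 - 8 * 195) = 143723482 / 16044075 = 8.96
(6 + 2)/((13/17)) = 136/13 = 10.46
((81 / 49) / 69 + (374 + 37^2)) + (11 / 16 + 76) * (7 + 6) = 49406985 / 18032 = 2739.96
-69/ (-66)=23/ 22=1.05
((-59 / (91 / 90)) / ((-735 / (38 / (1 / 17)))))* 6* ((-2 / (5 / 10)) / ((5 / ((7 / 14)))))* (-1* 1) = 2744208 / 22295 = 123.09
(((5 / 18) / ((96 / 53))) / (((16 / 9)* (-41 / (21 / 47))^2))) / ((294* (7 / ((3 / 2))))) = 795 / 106468569088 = 0.00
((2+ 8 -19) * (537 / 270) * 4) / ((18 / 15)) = -179 / 3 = -59.67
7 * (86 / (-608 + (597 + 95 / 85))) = -731 / 12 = -60.92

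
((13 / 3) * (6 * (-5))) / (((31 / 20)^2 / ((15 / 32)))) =-25.36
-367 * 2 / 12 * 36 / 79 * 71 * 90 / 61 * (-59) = 830176020 / 4819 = 172271.43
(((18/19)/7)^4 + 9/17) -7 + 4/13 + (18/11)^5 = 62034134618891082/11136847257927391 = 5.57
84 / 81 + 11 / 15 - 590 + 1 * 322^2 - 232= 13886609 / 135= 102863.77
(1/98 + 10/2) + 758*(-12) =-890917/98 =-9090.99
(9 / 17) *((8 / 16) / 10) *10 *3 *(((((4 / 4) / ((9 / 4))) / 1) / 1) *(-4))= -24 / 17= -1.41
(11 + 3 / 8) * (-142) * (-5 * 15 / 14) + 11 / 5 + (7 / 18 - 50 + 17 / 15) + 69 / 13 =8060977 / 936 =8612.15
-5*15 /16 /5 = -15 /16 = -0.94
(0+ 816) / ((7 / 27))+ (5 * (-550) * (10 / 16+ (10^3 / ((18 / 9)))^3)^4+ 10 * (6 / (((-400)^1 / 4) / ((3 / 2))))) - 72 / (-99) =-671386732177734475708008200000000000.00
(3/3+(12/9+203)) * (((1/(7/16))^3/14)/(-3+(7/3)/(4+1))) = -450560/6517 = -69.14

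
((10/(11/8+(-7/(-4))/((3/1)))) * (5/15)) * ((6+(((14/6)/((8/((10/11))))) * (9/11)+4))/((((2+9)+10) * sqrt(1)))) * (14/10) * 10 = 197800/17061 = 11.59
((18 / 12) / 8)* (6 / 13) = 9 / 104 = 0.09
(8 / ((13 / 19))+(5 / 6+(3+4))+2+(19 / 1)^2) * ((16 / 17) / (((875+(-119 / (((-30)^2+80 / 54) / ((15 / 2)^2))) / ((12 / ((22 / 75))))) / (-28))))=-185915540480 / 16134072513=-11.52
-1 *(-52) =52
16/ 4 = 4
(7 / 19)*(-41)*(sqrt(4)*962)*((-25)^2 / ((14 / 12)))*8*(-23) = 54429960000 / 19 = 2864734736.84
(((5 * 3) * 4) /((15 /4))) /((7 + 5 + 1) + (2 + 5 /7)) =56 /55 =1.02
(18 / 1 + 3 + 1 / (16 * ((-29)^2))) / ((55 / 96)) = 1695462 / 46255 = 36.65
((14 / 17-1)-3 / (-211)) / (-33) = 194 / 39457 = 0.00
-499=-499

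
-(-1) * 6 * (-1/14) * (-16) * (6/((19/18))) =5184/133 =38.98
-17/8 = -2.12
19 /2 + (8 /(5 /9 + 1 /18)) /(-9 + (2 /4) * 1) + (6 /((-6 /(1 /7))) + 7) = 38791 /2618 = 14.82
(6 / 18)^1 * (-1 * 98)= -98 / 3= -32.67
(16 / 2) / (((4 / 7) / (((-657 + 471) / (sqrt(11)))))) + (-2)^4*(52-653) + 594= -9022-2604*sqrt(11) / 11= -9807.14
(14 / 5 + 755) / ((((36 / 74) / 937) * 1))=14595649 / 10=1459564.90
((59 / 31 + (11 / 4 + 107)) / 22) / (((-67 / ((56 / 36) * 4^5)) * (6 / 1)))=-4135040 / 205623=-20.11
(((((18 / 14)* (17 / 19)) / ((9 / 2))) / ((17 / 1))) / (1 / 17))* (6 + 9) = 510 / 133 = 3.83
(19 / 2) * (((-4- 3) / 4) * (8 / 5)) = -133 / 5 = -26.60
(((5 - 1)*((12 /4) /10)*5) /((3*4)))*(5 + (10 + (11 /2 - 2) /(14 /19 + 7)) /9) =2329 /756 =3.08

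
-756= -756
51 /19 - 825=-15624 /19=-822.32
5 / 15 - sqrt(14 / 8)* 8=1 / 3 - 4* sqrt(7)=-10.25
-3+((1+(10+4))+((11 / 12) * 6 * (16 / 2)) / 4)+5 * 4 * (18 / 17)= 751 / 17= 44.18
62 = 62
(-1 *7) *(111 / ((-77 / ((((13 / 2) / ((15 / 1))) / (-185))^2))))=169 / 3052500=0.00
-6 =-6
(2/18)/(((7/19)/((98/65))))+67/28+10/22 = 594973/180180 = 3.30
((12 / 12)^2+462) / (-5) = -463 / 5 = -92.60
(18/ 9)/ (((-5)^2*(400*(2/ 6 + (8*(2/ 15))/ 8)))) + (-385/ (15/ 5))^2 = 1037575027/ 63000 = 16469.44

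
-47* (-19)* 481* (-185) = -79463605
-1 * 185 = -185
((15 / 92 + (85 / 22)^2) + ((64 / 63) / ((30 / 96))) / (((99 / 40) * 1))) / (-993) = -51770317 / 3133830546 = -0.02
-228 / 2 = -114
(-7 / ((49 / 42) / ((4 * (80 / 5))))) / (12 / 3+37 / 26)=-3328 / 47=-70.81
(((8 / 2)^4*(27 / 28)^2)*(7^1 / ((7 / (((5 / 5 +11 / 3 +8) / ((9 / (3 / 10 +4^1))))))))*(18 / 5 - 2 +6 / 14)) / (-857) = -25059024 / 7348775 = -3.41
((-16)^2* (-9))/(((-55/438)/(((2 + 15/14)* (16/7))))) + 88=347385448/2695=128899.98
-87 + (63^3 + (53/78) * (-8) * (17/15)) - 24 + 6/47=6871824442/27495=249929.97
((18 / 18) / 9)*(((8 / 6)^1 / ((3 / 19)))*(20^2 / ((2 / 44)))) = 668800 / 81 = 8256.79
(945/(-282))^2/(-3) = -3.74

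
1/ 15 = 0.07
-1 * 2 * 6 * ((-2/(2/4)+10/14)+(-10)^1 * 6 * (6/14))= 348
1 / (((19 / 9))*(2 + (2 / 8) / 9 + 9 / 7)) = 2268 / 15865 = 0.14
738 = 738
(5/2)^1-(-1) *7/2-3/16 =93/16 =5.81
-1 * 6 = -6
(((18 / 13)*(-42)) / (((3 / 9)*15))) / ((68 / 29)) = -5481 / 1105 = -4.96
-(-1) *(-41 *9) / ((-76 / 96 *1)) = 8856 / 19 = 466.11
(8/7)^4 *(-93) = -380928/2401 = -158.65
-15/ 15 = -1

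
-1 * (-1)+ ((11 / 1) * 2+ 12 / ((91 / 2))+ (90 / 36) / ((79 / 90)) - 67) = -293945 / 7189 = -40.89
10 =10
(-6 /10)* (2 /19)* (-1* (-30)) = -36 /19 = -1.89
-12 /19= -0.63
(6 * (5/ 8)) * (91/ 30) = 91/ 8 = 11.38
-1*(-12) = 12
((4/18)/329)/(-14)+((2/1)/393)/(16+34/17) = 1910/8145711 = 0.00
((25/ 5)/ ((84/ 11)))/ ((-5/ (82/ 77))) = -41/ 294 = -0.14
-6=-6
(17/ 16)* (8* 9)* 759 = 116127/ 2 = 58063.50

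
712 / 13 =54.77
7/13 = 0.54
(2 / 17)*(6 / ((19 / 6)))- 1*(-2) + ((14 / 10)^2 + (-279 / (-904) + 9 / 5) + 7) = 97025573 / 7299800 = 13.29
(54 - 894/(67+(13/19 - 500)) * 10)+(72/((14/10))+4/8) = 2426567/19166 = 126.61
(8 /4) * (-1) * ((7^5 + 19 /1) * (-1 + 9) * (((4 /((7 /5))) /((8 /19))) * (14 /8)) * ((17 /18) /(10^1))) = -2717399 /9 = -301933.22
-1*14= -14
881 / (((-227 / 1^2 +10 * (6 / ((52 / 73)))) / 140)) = -400855 / 464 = -863.91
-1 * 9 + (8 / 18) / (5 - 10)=-409 / 45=-9.09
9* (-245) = -2205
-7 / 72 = -0.10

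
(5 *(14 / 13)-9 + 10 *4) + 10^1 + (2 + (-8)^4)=53877 / 13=4144.38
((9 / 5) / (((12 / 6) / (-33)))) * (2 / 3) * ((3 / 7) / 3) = -99 / 35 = -2.83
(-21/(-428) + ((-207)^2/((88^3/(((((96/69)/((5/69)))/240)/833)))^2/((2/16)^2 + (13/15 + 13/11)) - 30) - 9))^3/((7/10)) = -39128450009185687629781977396493804254818468692348620873678457331510691419072151/38193155028012744060906256232955395655965704088326994466476423741038307621600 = -1024.49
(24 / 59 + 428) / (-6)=-12638 / 177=-71.40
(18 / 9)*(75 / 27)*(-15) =-250 / 3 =-83.33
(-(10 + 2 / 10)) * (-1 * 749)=38199 / 5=7639.80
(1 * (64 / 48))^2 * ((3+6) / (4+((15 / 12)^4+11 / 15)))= 61440 / 27551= 2.23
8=8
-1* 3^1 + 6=3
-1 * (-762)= 762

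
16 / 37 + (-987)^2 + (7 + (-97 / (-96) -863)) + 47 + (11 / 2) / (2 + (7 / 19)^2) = 888548970997 / 912864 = 973364.02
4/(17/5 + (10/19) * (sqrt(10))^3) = -122740/2395671 + 190000 * sqrt(10)/2395671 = 0.20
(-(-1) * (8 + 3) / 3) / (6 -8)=-11 / 6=-1.83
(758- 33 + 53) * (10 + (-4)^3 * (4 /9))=-129148 /9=-14349.78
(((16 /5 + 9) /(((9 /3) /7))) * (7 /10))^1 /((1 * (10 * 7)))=427 /1500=0.28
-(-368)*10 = 3680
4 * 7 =28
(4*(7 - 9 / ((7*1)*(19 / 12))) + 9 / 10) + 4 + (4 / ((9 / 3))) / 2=120971 / 3990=30.32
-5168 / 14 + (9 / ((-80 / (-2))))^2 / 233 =-369.14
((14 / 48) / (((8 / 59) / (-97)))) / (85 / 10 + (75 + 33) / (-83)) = -3325063 / 114720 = -28.98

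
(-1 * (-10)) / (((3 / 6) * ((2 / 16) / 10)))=1600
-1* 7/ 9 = -7/ 9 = -0.78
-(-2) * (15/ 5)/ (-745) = -6/ 745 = -0.01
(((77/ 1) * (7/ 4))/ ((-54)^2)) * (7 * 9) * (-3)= -3773/ 432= -8.73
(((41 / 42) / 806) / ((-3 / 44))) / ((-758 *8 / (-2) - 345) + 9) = -451 / 68448744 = -0.00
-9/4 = -2.25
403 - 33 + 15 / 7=2605 / 7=372.14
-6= -6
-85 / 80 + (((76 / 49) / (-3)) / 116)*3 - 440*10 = -100062861 / 22736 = -4401.08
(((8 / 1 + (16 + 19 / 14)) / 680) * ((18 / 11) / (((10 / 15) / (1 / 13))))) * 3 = 5751 / 272272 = 0.02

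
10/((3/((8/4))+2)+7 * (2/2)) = 20/21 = 0.95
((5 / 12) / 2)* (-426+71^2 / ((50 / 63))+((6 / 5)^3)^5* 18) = 126200081143037 / 97656250000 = 1292.29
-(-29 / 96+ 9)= -835 / 96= -8.70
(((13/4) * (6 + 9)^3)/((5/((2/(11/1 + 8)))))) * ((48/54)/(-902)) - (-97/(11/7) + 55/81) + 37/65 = 2769654733/45115785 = 61.39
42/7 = 6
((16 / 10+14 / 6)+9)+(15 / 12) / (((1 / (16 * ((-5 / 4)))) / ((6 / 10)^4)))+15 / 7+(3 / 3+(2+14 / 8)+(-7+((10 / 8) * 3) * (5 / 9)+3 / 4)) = 12.42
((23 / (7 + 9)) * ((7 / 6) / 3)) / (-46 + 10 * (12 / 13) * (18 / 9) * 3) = 2093 / 35136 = 0.06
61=61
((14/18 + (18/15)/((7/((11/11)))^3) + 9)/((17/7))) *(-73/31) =-11021102/1162035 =-9.48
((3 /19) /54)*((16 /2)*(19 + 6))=100 /171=0.58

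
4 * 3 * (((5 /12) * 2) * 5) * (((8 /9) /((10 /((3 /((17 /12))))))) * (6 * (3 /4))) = 720 /17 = 42.35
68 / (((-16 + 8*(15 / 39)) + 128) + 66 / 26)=884 / 1529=0.58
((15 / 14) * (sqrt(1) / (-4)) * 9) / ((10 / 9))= -243 / 112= -2.17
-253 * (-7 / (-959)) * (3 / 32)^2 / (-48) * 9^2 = 61479 / 2244608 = 0.03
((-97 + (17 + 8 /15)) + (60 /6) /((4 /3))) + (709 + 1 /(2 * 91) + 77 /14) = 1754131 /2730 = 642.54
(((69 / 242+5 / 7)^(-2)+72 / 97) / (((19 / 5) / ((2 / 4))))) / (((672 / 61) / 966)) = 850085802325 / 42259975256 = 20.12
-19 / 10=-1.90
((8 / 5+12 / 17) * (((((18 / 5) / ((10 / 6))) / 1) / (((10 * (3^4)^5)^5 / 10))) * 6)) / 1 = 49 / 8450441601508673444849381950246490775401068551328125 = 0.00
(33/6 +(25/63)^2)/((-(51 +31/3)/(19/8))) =-853271/3894912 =-0.22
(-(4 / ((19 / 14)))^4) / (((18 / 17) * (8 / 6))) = -20898304 / 390963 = -53.45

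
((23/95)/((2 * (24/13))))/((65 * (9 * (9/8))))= 23/230850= 0.00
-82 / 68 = -41 / 34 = -1.21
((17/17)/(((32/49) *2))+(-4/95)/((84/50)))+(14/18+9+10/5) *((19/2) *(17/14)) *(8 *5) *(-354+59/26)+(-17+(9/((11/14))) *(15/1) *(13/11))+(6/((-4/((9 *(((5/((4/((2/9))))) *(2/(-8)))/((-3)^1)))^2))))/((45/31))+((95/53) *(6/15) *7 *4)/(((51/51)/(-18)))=-1911691.76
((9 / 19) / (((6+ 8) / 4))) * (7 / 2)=9 / 19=0.47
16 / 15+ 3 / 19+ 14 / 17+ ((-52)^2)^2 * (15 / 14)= 265685915861 / 33915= 7833876.33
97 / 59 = 1.64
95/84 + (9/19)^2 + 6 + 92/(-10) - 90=-13925489/151620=-91.84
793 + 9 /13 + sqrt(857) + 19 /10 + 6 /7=825.72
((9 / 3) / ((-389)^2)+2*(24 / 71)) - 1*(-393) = 4229573484 / 10743791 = 393.68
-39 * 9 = -351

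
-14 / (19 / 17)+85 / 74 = -15997 / 1406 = -11.38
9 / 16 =0.56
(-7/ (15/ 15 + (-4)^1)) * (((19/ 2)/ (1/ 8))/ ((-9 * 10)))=-1.97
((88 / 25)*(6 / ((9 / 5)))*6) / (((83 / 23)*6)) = 3.25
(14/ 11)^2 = 196/ 121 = 1.62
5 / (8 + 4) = 5 / 12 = 0.42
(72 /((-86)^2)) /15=6 /9245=0.00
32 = 32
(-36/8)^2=81/4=20.25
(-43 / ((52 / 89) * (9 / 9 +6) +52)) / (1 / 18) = -11481 / 832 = -13.80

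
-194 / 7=-27.71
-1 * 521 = -521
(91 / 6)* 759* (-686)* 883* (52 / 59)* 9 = -3263341997916 / 59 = -55310881320.61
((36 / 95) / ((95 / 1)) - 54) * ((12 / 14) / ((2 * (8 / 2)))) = -730971 / 126350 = -5.79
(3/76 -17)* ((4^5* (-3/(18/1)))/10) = 82496/285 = 289.46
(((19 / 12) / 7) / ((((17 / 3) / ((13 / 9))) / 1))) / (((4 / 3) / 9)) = 741 / 1904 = 0.39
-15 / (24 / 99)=-495 / 8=-61.88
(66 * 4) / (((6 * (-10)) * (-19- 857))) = 11 / 2190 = 0.01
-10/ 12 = -5/ 6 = -0.83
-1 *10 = -10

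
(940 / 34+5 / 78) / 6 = 36745 / 7956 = 4.62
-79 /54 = -1.46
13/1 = 13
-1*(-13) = 13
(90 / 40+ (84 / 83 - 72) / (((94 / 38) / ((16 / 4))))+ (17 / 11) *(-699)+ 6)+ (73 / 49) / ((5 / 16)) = -49708253473 / 42052780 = -1182.04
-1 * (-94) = 94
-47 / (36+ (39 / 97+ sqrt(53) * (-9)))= 5365943 / 9308292+ 442223 * sqrt(53) / 3102764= 1.61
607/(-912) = -607/912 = -0.67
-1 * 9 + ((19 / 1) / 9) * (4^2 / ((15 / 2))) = -607 / 135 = -4.50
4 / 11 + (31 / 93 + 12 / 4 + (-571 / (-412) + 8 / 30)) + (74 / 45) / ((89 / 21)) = 34713583 / 6050220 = 5.74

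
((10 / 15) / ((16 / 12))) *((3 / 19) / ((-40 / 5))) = -3 / 304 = -0.01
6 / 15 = 2 / 5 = 0.40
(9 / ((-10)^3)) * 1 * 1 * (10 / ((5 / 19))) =-171 / 500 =-0.34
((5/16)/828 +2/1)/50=26501/662400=0.04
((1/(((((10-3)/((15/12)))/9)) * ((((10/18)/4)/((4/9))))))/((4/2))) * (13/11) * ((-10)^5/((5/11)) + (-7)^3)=-51560262/77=-669613.79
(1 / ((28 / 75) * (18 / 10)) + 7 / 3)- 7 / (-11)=1373 / 308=4.46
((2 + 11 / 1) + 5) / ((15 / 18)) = 108 / 5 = 21.60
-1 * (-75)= 75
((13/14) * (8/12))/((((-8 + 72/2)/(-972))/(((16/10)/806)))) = -324/7595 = -0.04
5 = 5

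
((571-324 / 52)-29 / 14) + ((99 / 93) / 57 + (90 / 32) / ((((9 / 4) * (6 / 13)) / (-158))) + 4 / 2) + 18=99565381 / 643188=154.80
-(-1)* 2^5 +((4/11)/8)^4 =32.00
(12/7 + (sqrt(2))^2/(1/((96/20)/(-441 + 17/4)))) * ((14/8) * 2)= 51738/8735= 5.92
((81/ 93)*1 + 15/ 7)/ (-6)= -109/ 217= -0.50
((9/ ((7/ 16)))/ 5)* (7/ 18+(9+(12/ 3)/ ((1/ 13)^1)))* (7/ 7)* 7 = 1768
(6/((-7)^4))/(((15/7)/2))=4/1715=0.00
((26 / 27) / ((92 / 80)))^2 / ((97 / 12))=1081600 / 12469059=0.09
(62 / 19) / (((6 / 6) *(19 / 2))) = 124 / 361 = 0.34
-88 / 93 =-0.95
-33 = -33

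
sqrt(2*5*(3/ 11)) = sqrt(330)/ 11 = 1.65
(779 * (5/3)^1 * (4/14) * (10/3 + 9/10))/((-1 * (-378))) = 98933/23814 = 4.15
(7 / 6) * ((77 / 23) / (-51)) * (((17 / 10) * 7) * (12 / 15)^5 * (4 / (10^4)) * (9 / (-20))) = 60368 / 1123046875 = 0.00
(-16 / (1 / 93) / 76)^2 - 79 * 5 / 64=8713981 / 23104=377.16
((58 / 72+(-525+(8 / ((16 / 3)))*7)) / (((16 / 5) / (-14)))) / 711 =647255 / 204768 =3.16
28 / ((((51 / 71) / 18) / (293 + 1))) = 3506832 / 17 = 206284.24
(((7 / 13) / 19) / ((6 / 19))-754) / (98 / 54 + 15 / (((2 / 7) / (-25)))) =529245 / 920101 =0.58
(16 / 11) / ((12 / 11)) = 4 / 3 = 1.33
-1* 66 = -66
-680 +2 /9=-679.78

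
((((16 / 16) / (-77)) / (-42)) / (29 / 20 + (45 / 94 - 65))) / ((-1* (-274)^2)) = 235 / 3598658411502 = 0.00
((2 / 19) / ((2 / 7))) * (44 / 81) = 308 / 1539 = 0.20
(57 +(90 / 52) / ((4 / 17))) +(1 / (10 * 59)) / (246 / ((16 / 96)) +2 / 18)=26230369443 / 407583800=64.36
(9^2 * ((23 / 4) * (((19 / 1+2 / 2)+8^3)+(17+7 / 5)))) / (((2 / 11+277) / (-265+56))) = -193291.54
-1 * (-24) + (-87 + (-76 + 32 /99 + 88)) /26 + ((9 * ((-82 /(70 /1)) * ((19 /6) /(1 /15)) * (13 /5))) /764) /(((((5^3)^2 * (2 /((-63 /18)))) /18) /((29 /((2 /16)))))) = 421055949913 /19204453125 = 21.92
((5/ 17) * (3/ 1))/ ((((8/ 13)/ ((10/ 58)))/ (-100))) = -24375/ 986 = -24.72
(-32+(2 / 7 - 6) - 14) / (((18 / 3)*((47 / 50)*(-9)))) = 9050 / 8883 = 1.02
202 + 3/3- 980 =-777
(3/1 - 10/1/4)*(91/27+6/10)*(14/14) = 268/135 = 1.99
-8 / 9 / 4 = -0.22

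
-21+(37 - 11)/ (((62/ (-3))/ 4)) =-807/ 31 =-26.03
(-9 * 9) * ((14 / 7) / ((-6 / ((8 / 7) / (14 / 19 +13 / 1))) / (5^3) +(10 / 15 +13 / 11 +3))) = -50787000 / 1339127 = -37.93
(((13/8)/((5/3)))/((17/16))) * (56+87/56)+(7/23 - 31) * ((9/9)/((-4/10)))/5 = 3731171/54740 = 68.16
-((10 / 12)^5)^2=-9765625 / 60466176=-0.16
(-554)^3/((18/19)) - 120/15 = -1615298980/9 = -179477664.44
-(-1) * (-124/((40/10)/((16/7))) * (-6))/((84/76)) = 18848/49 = 384.65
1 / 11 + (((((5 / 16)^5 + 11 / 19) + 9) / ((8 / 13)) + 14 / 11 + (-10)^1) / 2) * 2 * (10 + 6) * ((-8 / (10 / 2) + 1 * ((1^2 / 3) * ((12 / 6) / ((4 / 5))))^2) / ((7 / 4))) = -1952521239587 / 34516500480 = -56.57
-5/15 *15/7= -5/7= -0.71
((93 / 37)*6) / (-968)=-279 / 17908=-0.02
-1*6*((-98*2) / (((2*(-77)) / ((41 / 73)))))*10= -34440 / 803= -42.89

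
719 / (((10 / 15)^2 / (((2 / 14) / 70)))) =6471 / 1960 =3.30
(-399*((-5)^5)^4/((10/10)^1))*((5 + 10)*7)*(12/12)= -3995418548583984375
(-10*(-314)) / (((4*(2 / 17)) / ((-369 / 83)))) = -4924305 / 166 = -29664.49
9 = 9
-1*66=-66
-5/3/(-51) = 5/153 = 0.03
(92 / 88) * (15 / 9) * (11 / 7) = 115 / 42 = 2.74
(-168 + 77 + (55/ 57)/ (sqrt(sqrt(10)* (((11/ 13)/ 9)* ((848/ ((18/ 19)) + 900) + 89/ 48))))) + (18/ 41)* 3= -3677/ 41 + 6* 10^(3/ 4)* sqrt(37003109)/ 4916497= -89.64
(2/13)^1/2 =1/13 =0.08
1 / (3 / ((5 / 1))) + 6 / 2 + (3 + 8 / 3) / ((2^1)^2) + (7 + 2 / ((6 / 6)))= 181 / 12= 15.08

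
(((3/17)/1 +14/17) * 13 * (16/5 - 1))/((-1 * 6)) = -143/30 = -4.77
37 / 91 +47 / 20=5017 / 1820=2.76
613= 613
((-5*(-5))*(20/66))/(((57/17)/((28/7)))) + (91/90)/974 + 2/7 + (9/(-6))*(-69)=1607706227/14249620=112.82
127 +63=190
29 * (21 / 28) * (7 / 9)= 203 / 12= 16.92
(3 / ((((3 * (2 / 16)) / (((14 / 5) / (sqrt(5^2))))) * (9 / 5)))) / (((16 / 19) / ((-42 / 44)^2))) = 6517 / 2420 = 2.69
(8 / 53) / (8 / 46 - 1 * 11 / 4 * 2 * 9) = -368 / 120257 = -0.00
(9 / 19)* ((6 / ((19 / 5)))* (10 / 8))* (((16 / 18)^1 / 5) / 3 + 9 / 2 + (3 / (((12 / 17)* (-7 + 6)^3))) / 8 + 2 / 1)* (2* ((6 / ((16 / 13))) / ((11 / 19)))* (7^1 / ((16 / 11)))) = 35545965 / 77824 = 456.75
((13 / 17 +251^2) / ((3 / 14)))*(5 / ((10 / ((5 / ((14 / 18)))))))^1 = 16065450 / 17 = 945026.47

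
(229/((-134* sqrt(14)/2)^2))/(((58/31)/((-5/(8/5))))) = -177475/29160544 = -0.01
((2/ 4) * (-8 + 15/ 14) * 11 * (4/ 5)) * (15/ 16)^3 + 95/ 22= -6560555/ 315392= -20.80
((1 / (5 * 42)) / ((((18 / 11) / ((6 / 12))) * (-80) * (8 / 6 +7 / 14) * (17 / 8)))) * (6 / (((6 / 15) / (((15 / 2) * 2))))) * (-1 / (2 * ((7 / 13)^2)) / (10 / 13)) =2197 / 932960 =0.00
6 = 6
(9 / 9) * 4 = 4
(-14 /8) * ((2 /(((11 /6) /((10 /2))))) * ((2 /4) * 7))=-735 /22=-33.41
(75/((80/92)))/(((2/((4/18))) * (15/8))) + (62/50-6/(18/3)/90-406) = -19983/50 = -399.66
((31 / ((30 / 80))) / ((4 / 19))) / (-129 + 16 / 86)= -50654 / 16617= -3.05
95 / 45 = 19 / 9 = 2.11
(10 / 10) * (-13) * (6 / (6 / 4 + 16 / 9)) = -1404 / 59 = -23.80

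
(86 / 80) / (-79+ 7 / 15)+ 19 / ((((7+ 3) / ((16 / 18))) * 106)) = 50447 / 22476240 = 0.00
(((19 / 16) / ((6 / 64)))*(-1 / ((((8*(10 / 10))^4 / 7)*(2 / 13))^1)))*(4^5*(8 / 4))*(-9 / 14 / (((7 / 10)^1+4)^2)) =18525 / 2209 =8.39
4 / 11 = 0.36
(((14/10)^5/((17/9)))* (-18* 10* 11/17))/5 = -59900148/903125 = -66.33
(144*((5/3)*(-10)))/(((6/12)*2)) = -2400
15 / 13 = 1.15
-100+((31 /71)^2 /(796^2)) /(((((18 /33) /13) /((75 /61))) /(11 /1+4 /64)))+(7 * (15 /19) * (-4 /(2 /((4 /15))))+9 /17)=-206253279142210347 /2013840954174976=-102.42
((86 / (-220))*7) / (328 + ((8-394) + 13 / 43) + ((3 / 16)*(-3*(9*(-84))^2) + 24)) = 1849 / 217257480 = 0.00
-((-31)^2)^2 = -923521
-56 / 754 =-28 / 377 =-0.07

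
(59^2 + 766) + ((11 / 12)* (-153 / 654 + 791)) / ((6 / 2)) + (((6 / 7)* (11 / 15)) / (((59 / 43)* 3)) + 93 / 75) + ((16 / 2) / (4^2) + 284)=386881869049 / 81030600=4774.52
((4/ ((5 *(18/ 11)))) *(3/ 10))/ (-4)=-11/ 300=-0.04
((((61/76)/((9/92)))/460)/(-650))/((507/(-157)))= 9577/1127061000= 0.00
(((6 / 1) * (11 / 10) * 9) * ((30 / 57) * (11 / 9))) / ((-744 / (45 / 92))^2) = 81675 / 4945413632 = 0.00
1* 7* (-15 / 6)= -35 / 2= -17.50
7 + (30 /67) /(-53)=6.99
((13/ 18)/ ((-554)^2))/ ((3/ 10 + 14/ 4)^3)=1625/ 37892463192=0.00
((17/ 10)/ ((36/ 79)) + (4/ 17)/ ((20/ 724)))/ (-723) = -0.02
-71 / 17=-4.18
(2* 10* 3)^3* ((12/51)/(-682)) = -432000/5797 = -74.52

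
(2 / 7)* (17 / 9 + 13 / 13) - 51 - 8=-3665 / 63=-58.17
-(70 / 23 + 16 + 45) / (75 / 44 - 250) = 64812 / 251275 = 0.26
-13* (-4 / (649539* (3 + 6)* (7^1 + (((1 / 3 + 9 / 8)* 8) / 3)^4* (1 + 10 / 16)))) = 416 / 17709107031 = 0.00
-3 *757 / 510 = -757 / 170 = -4.45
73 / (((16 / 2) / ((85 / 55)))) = 1241 / 88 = 14.10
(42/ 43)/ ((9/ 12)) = 56/ 43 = 1.30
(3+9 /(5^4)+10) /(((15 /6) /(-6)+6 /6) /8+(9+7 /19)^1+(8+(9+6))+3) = 2119488 /5771875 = 0.37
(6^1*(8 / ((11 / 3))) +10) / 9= 254 / 99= 2.57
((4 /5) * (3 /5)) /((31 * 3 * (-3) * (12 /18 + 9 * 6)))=-1 /31775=-0.00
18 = 18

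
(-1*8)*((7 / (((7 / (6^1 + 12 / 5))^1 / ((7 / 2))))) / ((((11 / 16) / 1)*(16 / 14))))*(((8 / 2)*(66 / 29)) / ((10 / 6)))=-1185408 / 725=-1635.05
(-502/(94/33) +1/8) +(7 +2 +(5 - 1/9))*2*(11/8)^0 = -501953/3384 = -148.33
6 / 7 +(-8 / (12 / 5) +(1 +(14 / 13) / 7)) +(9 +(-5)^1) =731 / 273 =2.68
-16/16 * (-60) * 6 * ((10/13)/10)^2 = 2.13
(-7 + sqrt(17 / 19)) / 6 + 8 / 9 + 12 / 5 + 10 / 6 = sqrt(323) / 114 + 341 / 90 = 3.95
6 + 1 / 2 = 6.50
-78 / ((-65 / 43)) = 258 / 5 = 51.60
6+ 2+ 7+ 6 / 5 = 81 / 5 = 16.20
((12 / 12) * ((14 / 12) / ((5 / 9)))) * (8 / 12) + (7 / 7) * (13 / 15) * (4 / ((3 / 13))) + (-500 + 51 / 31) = -672296 / 1395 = -481.93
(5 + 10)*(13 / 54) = 65 / 18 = 3.61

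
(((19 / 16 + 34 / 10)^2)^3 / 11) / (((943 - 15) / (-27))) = -65972075856968763 / 2675965952000000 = -24.65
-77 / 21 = -11 / 3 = -3.67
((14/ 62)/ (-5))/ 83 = -7/ 12865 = -0.00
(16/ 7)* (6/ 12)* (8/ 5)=64/ 35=1.83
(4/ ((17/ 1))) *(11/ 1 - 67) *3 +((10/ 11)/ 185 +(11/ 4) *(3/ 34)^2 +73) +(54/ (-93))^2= 61191310069/ 1808571248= 33.83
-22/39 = -0.56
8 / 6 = 4 / 3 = 1.33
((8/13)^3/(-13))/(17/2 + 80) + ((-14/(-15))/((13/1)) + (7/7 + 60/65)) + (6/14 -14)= -11.58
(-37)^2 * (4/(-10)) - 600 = -5738/5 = -1147.60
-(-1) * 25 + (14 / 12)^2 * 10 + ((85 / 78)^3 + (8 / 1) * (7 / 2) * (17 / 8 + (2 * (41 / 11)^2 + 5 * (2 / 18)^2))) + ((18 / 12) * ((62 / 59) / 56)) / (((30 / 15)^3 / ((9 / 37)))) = 18513108340584553 / 21058730941248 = 879.12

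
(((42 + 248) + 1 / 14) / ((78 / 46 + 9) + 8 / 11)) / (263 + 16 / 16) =93403 / 971040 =0.10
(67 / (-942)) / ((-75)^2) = -67 / 5298750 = -0.00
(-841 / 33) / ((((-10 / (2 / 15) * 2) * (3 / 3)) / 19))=15979 / 4950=3.23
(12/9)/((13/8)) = 32/39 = 0.82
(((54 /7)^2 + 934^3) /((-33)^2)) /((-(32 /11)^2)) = -9981061903 /112896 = -88409.35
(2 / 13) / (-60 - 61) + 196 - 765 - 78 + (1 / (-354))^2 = -127538227055 / 197122068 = -647.00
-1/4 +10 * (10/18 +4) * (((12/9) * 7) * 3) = 45911/36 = 1275.31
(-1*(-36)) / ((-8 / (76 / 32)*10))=-171 / 160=-1.07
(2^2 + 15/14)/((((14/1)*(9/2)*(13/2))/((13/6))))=71/2646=0.03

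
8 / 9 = 0.89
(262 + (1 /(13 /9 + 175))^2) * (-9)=-5946273081 /2521744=-2358.00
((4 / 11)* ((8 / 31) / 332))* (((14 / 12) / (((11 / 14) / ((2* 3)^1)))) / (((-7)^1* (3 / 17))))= -1904 / 933999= -0.00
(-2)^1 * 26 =-52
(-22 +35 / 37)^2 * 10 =6068410 / 1369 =4432.73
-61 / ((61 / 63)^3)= -250047 / 3721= -67.20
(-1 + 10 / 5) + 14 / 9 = 23 / 9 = 2.56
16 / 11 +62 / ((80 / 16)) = 762 / 55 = 13.85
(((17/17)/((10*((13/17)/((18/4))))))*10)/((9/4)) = 34/13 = 2.62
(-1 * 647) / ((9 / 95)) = -6829.44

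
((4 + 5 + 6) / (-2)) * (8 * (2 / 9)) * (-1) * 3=40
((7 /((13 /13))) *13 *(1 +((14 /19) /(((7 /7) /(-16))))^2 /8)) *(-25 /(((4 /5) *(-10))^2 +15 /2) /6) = -35175 /361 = -97.44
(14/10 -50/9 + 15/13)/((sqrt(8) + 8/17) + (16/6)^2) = -0.29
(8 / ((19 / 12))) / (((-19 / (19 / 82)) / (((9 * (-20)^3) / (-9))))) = -384000 / 779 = -492.94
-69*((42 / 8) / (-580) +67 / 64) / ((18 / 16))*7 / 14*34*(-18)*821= 9274970823 / 580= 15991329.01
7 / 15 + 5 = 82 / 15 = 5.47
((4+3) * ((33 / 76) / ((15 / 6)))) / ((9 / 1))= 77 / 570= 0.14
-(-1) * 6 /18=1 /3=0.33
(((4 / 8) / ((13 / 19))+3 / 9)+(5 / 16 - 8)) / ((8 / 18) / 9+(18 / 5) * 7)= -557955 / 2127008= -0.26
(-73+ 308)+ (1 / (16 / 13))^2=60329 / 256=235.66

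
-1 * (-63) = 63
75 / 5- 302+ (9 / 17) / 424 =-2068687 / 7208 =-287.00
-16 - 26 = -42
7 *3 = 21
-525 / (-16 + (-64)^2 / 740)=97125 / 1936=50.17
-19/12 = -1.58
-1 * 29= -29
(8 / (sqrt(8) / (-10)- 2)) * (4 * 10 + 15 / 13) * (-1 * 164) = 17548000 / 637- 1754800 * sqrt(2) / 637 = 23652.02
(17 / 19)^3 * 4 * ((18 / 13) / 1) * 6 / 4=530604 / 89167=5.95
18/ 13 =1.38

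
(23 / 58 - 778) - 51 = -48059 / 58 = -828.60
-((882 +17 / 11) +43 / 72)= -884.14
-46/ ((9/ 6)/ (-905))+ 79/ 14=1165877/ 42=27758.98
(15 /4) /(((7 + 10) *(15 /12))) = 3 /17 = 0.18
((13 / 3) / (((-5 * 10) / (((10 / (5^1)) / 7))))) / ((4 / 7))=-13 / 300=-0.04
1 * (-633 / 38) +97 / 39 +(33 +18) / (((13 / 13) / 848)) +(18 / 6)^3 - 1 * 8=64100693 / 1482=43252.83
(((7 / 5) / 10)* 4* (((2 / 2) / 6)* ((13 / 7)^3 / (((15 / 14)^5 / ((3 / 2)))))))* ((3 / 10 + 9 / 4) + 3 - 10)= -268271276 / 94921875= -2.83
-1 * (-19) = 19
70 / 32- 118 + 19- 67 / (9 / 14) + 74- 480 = -87413 / 144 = -607.03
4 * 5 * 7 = 140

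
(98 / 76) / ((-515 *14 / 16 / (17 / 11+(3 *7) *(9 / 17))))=-66304 / 1829795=-0.04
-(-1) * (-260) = -260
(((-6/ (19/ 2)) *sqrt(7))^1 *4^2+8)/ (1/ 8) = 64- 1536 *sqrt(7)/ 19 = -149.89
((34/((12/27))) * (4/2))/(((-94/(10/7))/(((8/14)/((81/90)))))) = -3400/2303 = -1.48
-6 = -6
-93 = -93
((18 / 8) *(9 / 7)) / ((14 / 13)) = 1053 / 392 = 2.69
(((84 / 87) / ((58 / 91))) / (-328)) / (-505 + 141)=7 / 551696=0.00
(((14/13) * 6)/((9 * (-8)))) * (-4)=14/39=0.36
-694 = -694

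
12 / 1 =12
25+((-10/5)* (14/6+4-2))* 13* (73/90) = -8962/135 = -66.39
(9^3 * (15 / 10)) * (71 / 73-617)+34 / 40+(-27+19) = -983504339 / 1460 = -673633.11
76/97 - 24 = -2252/97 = -23.22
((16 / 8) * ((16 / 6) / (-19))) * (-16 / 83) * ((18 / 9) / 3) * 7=3584 / 14193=0.25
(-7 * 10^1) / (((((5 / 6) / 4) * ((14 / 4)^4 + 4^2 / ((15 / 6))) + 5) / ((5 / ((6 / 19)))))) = -425600 / 14437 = -29.48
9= 9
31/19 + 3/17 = 584/323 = 1.81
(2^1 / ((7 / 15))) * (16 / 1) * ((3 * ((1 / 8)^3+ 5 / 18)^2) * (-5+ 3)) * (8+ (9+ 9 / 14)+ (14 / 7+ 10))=-3447656075 / 3612672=-954.32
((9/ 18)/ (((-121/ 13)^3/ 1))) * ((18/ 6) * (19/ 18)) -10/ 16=-26656901/ 42517464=-0.63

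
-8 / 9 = -0.89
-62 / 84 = -31 / 42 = -0.74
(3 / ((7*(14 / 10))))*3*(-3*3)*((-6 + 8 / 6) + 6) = -540 / 49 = -11.02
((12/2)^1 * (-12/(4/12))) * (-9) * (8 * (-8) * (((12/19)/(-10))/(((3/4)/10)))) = 1990656/19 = 104771.37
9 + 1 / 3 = 28 / 3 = 9.33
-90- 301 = -391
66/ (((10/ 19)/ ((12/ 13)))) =7524/ 65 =115.75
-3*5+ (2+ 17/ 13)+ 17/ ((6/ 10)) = 16.64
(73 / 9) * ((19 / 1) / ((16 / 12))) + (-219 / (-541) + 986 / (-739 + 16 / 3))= 1638138659 / 14288892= 114.64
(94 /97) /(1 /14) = 1316 /97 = 13.57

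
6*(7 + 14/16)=189/4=47.25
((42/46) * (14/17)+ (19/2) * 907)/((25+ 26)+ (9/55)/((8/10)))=148251202/880923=168.29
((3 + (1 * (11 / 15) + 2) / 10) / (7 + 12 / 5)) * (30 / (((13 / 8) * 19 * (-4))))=-982 / 11609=-0.08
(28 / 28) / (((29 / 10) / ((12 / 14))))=60 / 203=0.30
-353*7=-2471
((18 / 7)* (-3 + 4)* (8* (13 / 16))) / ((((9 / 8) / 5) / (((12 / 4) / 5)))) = 312 / 7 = 44.57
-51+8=-43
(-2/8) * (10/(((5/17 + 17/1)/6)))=-85/98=-0.87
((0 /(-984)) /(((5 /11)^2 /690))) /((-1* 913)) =0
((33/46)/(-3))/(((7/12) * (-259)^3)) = 66/2797210619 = 0.00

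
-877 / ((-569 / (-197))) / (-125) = 2.43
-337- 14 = -351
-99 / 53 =-1.87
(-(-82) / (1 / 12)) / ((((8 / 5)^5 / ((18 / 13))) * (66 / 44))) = 86.62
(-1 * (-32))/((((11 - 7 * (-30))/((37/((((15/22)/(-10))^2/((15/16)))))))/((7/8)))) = 626780/663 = 945.37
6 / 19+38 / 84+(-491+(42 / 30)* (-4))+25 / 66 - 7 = -3675444 / 7315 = -502.45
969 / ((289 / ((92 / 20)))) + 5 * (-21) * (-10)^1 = 90561 / 85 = 1065.42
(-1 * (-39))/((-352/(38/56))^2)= 14079/97140736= 0.00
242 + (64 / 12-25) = 667 / 3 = 222.33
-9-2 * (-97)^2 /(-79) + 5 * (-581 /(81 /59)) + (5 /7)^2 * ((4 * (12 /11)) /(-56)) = -45554418724 /24143427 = -1886.82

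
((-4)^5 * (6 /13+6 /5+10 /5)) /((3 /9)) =-731136 /65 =-11248.25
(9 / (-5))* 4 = -36 / 5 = -7.20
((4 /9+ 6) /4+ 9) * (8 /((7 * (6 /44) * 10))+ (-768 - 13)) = -8278.38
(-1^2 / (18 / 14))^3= -343 / 729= -0.47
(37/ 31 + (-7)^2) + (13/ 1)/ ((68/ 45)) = 123943/ 2108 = 58.80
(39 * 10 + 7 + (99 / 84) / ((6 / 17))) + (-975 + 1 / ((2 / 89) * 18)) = -288383 / 504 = -572.19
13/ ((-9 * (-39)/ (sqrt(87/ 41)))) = sqrt(3567)/ 1107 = 0.05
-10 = -10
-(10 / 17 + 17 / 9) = -379 / 153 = -2.48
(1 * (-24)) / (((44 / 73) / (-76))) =33288 / 11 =3026.18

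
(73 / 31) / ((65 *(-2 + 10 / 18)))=-657 / 26195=-0.03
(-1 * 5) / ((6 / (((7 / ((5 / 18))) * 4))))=-84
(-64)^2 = 4096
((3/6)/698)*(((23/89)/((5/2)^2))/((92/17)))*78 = 663/1553050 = 0.00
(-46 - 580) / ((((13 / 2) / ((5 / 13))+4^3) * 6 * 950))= -313 / 230565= -0.00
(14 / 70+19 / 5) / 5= 4 / 5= 0.80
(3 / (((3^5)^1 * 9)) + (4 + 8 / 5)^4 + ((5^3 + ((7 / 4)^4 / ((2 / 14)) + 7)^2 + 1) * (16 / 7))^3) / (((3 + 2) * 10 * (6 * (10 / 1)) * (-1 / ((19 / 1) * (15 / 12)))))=-1121347882523112861575458272541 / 75144747810816000000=-14922505101.04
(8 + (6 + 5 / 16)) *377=86333 / 16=5395.81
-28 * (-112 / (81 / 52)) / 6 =335.54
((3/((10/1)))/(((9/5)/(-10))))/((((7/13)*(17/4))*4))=-65/357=-0.18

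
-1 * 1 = -1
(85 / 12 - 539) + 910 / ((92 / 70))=44291 / 276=160.47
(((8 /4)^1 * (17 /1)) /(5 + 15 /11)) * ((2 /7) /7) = 374 /1715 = 0.22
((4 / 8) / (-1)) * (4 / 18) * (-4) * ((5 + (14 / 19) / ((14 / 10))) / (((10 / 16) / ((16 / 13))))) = 3584 / 741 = 4.84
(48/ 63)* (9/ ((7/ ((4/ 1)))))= 192/ 49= 3.92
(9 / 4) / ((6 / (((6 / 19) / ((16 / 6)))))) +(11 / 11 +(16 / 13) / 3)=34493 / 23712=1.45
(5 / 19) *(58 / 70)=29 / 133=0.22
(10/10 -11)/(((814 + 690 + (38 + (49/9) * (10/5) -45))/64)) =-0.42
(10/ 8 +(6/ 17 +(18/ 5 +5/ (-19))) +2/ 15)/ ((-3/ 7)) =-11.84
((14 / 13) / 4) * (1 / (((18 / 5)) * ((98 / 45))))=25 / 728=0.03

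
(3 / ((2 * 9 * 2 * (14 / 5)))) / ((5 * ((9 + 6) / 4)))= 1 / 630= 0.00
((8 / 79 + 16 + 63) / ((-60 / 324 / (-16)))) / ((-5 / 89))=-240261552 / 1975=-121651.42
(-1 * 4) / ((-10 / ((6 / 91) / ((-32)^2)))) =3 / 116480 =0.00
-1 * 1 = -1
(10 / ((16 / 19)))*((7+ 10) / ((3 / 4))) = 1615 / 6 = 269.17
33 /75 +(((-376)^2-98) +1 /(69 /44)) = 243706409 /1725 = 141279.08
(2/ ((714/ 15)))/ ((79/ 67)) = 335/ 9401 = 0.04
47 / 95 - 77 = -7268 / 95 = -76.51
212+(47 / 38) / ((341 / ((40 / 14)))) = 212.01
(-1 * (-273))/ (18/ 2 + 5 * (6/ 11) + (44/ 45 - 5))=135135/ 3814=35.43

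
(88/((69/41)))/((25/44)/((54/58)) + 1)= 1428768/43999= 32.47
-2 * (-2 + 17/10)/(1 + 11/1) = 1/20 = 0.05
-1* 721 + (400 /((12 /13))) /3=-5189 /9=-576.56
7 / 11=0.64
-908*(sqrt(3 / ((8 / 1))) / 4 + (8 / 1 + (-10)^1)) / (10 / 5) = 908- 227*sqrt(6) / 8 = 838.50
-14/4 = -3.50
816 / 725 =1.13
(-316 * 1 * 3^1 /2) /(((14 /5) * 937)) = -0.18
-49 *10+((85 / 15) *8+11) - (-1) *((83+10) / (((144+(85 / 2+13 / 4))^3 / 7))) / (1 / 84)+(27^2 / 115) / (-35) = -3688503829288 / 8501995425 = -433.84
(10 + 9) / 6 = 3.17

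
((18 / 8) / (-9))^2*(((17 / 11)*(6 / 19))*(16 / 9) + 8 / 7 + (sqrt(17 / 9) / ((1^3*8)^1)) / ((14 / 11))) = 0.13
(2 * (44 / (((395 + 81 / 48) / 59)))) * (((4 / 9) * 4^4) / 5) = 7733248 / 25965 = 297.83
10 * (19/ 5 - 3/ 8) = 137/ 4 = 34.25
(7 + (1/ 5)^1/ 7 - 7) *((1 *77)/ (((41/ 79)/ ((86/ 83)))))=74734/ 17015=4.39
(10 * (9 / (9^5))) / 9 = 10 / 59049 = 0.00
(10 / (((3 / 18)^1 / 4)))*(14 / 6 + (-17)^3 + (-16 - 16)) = -1186240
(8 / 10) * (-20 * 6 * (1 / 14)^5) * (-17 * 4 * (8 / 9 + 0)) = 544 / 50421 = 0.01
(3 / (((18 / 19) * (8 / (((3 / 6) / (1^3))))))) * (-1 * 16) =-19 / 6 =-3.17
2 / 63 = 0.03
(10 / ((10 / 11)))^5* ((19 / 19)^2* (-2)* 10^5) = -32210200000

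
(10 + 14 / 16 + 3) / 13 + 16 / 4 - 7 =-201 / 104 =-1.93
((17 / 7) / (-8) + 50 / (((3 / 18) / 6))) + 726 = 141439 / 56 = 2525.70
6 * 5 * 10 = 300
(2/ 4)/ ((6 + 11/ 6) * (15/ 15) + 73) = 3/ 485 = 0.01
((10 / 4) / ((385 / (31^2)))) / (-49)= -961 / 7546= -0.13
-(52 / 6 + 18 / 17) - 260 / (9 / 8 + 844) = -3459536 / 344811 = -10.03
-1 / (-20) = 1 / 20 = 0.05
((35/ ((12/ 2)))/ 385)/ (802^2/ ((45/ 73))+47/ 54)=45/ 3098959457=0.00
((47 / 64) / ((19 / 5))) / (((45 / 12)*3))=47 / 2736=0.02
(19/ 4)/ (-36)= -19/ 144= -0.13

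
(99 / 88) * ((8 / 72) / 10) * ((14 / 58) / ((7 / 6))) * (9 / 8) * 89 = 2403 / 9280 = 0.26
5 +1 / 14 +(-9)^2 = 86.07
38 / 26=19 / 13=1.46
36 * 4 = 144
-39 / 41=-0.95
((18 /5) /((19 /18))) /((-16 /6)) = -243 /190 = -1.28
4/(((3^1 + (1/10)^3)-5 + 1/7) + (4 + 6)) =28000/57007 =0.49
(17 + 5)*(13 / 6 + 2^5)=2255 / 3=751.67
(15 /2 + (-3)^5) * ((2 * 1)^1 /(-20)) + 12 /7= 3537 /140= 25.26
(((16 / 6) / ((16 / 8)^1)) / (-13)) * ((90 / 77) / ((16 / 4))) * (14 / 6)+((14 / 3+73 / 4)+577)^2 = 7411059503 / 20592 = 359899.94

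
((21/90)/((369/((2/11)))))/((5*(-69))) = -7/21005325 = -0.00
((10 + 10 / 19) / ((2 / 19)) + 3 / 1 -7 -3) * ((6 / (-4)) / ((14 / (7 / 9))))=-7.75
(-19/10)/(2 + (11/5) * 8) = -19/196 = -0.10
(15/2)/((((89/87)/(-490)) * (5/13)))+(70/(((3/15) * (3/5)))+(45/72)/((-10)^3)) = -8756.95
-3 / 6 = -1 / 2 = -0.50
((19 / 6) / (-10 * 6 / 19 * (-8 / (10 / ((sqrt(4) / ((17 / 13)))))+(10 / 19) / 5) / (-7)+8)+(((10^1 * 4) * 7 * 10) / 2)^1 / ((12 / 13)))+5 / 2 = 139802201 / 92000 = 1519.59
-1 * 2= -2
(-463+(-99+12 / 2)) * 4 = -2224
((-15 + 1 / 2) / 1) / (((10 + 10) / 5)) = -29 / 8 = -3.62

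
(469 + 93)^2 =315844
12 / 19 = 0.63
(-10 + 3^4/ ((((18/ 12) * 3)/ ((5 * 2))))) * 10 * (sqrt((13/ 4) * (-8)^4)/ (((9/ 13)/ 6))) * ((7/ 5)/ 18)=990080 * sqrt(13)/ 27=132214.23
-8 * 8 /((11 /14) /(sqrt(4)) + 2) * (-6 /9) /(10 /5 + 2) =896 /201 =4.46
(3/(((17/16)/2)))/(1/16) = 1536/17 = 90.35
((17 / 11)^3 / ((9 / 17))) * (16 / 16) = 83521 / 11979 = 6.97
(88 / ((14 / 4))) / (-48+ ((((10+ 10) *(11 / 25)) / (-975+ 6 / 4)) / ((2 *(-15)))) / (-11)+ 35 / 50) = -51400800 / 96697811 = -0.53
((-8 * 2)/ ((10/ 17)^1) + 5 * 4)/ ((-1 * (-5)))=-36/ 25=-1.44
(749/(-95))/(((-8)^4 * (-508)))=749/197672960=0.00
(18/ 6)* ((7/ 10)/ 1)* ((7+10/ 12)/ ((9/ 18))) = 329/ 10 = 32.90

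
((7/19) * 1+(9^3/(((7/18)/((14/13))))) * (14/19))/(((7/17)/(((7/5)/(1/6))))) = 37485714/1235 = 30352.80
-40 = -40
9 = 9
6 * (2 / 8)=3 / 2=1.50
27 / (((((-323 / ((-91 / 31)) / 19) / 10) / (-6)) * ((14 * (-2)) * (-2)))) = -5265 / 1054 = -5.00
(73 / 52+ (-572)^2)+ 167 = 327352.40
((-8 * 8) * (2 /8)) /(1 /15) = -240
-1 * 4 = -4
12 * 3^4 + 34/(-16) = 7759/8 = 969.88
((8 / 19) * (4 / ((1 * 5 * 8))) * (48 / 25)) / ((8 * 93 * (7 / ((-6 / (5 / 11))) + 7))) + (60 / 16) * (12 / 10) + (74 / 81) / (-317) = 7260447156787 / 1614460632750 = 4.50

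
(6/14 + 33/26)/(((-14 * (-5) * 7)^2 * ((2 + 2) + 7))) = 309/480680200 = 0.00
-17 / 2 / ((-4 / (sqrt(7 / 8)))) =17 * sqrt(14) / 32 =1.99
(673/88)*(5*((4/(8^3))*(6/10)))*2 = 2019/5632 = 0.36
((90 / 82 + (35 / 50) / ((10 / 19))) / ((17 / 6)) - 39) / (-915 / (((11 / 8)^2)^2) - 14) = 19462149531 / 137755567900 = 0.14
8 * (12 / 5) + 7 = 131 / 5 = 26.20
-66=-66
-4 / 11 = -0.36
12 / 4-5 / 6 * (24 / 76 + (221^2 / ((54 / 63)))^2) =-11104238461823 / 4104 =-2705711126.18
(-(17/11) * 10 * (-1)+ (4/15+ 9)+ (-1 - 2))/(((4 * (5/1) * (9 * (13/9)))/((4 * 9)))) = 10752/3575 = 3.01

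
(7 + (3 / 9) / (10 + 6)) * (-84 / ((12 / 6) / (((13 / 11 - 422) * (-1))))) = -10919811 / 88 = -124088.76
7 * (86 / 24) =301 / 12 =25.08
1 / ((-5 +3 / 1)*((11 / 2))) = -1 / 11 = -0.09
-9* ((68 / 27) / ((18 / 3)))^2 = -1156 / 729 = -1.59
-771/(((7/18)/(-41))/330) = 187769340/7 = 26824191.43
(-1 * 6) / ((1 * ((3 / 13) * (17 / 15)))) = -390 / 17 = -22.94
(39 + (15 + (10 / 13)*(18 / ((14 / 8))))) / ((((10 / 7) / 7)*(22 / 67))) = 1321173 / 1430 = 923.90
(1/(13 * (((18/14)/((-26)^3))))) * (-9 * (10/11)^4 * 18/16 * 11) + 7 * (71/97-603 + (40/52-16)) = 127003838878/1678391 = 75670.00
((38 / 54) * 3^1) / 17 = 19 / 153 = 0.12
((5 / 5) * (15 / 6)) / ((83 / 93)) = 2.80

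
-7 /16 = -0.44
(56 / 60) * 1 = 0.93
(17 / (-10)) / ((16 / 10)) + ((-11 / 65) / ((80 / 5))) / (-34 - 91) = -69057 / 65000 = -1.06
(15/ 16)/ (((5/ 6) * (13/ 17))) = 153/ 104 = 1.47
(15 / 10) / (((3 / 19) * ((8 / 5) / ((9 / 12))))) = 285 / 64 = 4.45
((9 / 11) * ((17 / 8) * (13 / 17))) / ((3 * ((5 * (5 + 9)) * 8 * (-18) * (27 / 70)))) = -13 / 114048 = -0.00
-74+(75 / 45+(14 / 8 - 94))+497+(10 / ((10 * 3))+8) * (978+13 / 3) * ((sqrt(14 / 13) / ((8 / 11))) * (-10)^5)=3989 / 12 - 10130312500 * sqrt(182) / 117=-1168079901.52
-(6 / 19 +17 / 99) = -917 / 1881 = -0.49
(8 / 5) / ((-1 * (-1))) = 8 / 5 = 1.60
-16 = -16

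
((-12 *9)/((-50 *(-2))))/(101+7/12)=-0.01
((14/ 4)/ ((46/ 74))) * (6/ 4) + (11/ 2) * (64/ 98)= 54265/ 4508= 12.04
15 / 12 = 5 / 4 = 1.25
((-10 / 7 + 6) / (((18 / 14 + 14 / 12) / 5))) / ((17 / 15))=14400 / 1751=8.22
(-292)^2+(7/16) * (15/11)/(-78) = 390168029/4576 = 85263.99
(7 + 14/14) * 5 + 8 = 48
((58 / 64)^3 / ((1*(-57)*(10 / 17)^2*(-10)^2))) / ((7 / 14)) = -7048421 / 9338880000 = -0.00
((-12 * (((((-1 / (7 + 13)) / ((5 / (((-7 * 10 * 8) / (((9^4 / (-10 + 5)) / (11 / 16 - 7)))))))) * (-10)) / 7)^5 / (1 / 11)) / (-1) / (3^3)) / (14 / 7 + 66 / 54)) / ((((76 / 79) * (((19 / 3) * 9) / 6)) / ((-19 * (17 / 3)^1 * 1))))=485205358441478125 / 321545936061137652928848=0.00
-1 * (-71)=71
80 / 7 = 11.43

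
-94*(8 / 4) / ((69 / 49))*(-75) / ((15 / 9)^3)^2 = 6715548 / 14375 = 467.17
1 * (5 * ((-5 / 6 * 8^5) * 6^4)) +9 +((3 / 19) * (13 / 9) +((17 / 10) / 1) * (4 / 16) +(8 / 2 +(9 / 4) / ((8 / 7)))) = -1613758321529 / 9120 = -176947184.38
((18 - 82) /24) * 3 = -8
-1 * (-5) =5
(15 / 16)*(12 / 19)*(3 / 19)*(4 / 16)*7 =945 / 5776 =0.16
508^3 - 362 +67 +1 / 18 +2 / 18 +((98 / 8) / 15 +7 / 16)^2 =7551142199401 / 57600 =131096218.74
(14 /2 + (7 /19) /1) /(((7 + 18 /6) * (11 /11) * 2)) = 7 /19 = 0.37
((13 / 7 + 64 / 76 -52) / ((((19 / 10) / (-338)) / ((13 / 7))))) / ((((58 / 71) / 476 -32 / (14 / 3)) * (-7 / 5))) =267503306200 / 157626679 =1697.07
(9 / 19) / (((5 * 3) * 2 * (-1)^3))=-3 / 190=-0.02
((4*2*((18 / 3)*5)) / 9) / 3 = 80 / 9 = 8.89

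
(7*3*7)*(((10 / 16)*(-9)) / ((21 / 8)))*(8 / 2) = -1260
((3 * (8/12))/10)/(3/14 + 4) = 14/295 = 0.05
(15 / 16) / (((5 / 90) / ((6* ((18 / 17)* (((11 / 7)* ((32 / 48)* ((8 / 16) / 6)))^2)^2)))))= 73205 / 11755296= 0.01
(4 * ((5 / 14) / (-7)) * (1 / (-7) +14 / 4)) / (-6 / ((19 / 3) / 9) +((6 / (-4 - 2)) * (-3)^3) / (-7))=4465 / 80703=0.06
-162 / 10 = -16.20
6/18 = 1/3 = 0.33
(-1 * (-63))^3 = 250047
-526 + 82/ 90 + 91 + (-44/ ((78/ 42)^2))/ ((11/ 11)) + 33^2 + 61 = 5347484/ 7605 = 703.15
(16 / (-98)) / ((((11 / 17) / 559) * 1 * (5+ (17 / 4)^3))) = -4865536 / 2820587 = -1.73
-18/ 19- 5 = -113/ 19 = -5.95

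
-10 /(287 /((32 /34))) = -0.03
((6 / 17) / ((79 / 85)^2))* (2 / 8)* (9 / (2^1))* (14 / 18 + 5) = 16575 / 6241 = 2.66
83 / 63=1.32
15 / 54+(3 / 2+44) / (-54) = -0.56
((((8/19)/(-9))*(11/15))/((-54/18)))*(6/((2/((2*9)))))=176/285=0.62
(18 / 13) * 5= 90 / 13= 6.92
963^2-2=927367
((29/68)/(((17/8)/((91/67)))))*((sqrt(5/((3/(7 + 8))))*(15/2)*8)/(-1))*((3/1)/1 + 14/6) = -8444800/19363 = -436.13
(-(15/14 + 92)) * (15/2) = -19545/28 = -698.04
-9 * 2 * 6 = -108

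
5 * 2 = 10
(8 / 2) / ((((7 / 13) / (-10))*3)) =-520 / 21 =-24.76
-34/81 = -0.42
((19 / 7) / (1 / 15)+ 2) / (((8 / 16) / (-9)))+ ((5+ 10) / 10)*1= -10743 / 14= -767.36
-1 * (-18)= 18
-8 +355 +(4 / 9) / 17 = 53095 / 153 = 347.03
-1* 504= -504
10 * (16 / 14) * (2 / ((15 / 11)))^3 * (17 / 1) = 612.96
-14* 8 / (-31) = 112 / 31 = 3.61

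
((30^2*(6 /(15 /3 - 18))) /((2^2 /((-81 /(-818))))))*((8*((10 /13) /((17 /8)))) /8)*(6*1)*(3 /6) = -13122000 /1175057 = -11.17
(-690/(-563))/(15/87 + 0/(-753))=4002/563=7.11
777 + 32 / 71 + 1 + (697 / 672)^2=24993540119 / 32062464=779.53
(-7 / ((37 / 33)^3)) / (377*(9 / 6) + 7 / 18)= -205821 / 23452339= -0.01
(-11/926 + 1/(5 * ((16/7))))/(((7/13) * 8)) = 36413/2074240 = 0.02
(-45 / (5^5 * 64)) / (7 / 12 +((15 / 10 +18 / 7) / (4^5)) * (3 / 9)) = -6048 / 15715625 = -0.00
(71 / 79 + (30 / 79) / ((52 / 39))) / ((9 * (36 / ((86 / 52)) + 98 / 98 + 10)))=8041 / 2003598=0.00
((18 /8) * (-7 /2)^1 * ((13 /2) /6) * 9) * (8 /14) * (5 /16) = -13.71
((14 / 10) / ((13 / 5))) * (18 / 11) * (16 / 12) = 168 / 143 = 1.17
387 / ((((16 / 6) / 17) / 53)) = 1046061 / 8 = 130757.62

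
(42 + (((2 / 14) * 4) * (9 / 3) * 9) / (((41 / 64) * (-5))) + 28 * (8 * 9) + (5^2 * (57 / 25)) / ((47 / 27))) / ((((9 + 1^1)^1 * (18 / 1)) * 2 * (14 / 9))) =140685411 / 37769200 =3.72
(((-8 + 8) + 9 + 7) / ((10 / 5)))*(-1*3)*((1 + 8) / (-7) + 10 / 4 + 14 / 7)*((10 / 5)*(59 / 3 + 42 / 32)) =-45315 / 14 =-3236.79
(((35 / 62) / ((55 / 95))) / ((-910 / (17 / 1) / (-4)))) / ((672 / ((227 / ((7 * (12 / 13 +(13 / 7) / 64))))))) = 146642 / 39707745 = 0.00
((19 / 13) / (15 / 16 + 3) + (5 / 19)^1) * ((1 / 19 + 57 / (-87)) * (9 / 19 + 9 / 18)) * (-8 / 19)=485021456 / 3095254071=0.16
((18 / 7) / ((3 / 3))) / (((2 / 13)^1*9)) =13 / 7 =1.86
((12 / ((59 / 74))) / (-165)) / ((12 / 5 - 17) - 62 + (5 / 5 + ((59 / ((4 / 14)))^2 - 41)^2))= -4736 / 94227864835973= -0.00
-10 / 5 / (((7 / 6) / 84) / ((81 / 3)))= -3888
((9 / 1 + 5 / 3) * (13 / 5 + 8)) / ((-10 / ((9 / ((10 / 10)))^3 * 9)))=-1854576 / 25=-74183.04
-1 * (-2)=2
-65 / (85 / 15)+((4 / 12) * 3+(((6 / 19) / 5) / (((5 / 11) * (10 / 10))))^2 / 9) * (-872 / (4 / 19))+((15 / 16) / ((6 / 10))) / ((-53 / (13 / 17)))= -712557550367 / 171190000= -4162.38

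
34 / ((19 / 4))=136 / 19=7.16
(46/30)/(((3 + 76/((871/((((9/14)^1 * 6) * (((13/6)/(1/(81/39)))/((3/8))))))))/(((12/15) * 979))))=549144596/3218625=170.61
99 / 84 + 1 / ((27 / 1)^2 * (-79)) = 1900475 / 1612548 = 1.18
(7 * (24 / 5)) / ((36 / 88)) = 1232 / 15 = 82.13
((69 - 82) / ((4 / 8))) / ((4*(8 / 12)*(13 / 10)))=-7.50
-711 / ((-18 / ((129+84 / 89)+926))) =7424341 / 178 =41709.78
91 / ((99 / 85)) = 7735 / 99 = 78.13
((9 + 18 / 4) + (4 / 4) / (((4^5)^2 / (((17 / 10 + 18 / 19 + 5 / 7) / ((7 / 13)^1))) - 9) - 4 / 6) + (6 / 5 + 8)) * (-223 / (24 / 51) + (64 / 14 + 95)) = -139342571824330701 / 16399623583280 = -8496.69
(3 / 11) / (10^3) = 3 / 11000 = 0.00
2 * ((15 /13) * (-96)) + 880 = 8560 /13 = 658.46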